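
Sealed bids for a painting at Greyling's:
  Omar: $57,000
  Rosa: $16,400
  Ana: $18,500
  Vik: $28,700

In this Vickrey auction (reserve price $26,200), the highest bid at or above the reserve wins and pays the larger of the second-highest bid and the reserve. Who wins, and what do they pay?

Omar pays $28,700

Vickrey auction (reserve price $26,200): the highest bid at or above the reserve wins and pays the larger of the second-highest bid and the reserve.
Sorting bids: 57,000 (Omar) > 28,700 (Vik) > 18,500 (Ana) > 16,400 (Rosa)
Highest eligible bid: Omar at $57,000.
max(second-highest $28,700, reserve $26,200) = $28,700; the reserve does not bind.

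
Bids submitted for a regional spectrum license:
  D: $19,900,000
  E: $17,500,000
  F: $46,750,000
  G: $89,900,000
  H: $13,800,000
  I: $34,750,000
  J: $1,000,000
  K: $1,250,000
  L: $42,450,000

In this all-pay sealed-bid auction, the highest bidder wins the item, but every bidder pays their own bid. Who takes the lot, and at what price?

G pays $89,900,000

Sorting bids: 89,900,000 (G) > 46,750,000 (F) > 42,450,000 (L) > 34,750,000 (I) > 19,900,000 (D) > 17,500,000 (E) > …
G is highest and takes the item; every bidder forfeits their bid.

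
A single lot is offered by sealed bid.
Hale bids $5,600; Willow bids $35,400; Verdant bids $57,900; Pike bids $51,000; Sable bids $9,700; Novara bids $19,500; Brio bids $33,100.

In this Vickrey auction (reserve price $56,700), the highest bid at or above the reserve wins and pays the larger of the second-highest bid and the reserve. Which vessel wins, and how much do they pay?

Bids ranked: 57,900 (Verdant) > 51,000 (Pike) > 35,400 (Willow) > 33,100 (Brio) > 19,500 (Novara) > 9,700 (Sable) > …
Highest eligible bid: Verdant at $57,900.
Second-highest bid $51,000 is below the reserve $56,700, so the reserve binds → payment $56,700.

Verdant pays $56,700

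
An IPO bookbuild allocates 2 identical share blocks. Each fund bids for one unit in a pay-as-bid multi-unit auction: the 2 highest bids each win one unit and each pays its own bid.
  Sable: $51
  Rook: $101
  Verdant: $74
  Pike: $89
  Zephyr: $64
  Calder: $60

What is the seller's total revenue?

Ordering the bids: 101 (Rook), 89 (Pike), 74 (Verdant), 64 (Zephyr), …
The 2 highest are Rook, Pike.
Total revenue = 101 + 89 = $190.

Total revenue: $190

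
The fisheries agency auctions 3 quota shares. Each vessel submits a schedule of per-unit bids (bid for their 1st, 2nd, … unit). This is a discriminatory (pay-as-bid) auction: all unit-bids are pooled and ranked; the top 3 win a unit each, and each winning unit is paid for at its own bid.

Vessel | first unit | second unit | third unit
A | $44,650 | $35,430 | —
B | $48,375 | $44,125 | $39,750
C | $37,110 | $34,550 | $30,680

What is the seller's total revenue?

Total revenue: $137,150

Pooled unit-bids ranked (top 3): 48,375 (B-1), 44,650 (A-1), 44,125 (B-2)
Next rejected bid: $39,750 (not a price — pay-as-bid).
Each winning unit pays its own bid.
Revenue = 48,375 + 44,650 + 44,125 = $137,150.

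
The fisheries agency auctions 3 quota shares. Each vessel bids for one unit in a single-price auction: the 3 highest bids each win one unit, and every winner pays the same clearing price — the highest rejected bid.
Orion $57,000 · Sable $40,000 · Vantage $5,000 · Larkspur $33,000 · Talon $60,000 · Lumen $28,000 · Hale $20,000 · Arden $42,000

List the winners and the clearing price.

Sorting: 60,000 (Talon), 57,000 (Orion), 42,000 (Arden), 40,000 (Sable), 33,000 (Larkspur), …
Winners (3 units): Talon, Orion, Arden.
Clearing price = highest rejected bid = $40,000.

Talon, Orion, Arden; each pays $40,000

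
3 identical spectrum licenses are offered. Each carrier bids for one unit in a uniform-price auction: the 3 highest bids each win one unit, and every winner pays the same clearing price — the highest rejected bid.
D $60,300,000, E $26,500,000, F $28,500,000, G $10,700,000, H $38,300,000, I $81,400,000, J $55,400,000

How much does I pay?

Ordering the bids: 81,400,000 (I), 60,300,000 (D), 55,400,000 (J), 38,300,000 (H), 28,500,000 (F), …
The 3 highest are I, D, J.
Highest unsuccessful bid: $38,300,000 → clearing price.
I wins → pays $38,300,000.

I pays $38,300,000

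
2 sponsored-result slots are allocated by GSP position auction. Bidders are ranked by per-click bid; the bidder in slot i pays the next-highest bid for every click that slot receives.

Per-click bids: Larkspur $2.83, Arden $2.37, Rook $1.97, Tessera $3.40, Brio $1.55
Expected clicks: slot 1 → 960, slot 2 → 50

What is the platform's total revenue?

Total revenue: $2835.30

Sorting advertisers: $3.40 (Tessera) > $2.83 (Larkspur) > $2.37 (Arden) > …
Slot 1: Tessera pays $2.83 × 960 = $2716.80
Slot 2: Larkspur pays $2.37 × 50 = $118.50
Total = $2835.30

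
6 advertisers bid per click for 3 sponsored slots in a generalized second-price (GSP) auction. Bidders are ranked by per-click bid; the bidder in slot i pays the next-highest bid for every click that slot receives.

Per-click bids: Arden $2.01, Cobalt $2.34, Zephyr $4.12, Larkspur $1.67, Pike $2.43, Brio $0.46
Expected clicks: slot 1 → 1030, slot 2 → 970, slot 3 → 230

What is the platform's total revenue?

Total revenue: $5235.00

Ranked by bid: $4.12 (Zephyr) > $2.43 (Pike) > $2.34 (Cobalt) > $2.01 (Arden) > …
Slot 1: Zephyr pays $2.43 × 1030 = $2502.90
Slot 2: Pike pays $2.34 × 970 = $2269.80
Slot 3: Cobalt pays $2.01 × 230 = $462.30
Total = $5235.00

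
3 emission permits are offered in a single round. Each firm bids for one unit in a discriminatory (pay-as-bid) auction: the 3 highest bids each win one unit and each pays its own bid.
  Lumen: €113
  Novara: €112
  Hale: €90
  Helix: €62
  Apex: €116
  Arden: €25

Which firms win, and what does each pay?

Apex €116, Lumen €113, Novara €112

Sorting: 116 (Apex), 113 (Lumen), 112 (Novara), 90 (Hale), 62 (Helix), …
The 3 highest are Apex, Lumen, Novara.
Each winner pays its own bid: Apex €116, Lumen €113, Novara €112.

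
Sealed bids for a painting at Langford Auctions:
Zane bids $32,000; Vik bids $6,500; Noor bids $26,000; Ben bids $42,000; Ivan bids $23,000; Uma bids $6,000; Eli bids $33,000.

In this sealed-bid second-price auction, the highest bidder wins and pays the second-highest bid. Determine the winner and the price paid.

Rule: the highest bidder wins and pays the second-highest bid.
Sorting bids: 42,000 (Ben) > 33,000 (Eli) > 32,000 (Zane) > 26,000 (Noor) > 23,000 (Ivan) > 6,500 (Vik) > …
Ben is highest; pays the second-highest bid, $33,000.

Ben pays $33,000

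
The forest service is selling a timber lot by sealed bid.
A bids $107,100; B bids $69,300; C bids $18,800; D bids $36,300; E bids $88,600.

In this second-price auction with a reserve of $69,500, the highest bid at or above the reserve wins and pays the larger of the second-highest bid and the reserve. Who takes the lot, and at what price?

A pays $88,600

Rule: the highest bid at or above the reserve wins and pays the larger of the second-highest bid and the reserve.
Bids in order: 107,100 (A) > 88,600 (E) > 69,300 (B) > 36,300 (D) > 18,800 (C)
A has the top bid at or above the reserve ($107,100).
Second-highest bid $88,600 exceeds the reserve $69,500 → payment $88,600.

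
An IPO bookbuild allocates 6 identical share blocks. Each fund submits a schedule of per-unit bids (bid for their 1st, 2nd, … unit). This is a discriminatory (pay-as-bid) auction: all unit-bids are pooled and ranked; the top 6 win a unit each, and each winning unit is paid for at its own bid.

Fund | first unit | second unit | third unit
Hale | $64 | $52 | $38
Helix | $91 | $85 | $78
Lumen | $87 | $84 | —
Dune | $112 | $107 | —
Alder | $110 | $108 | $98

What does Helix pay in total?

Helix pays $91

Merging the schedules and taking the best 6: 112 (Dune-1), 110 (Alder-1), 108 (Alder-2), 107 (Dune-2), 98 (Alder-3), 91 (Helix-1)
Next rejected bid: $87 (not a price — pay-as-bid).
Helix's winning unit-bids: 91 = $91.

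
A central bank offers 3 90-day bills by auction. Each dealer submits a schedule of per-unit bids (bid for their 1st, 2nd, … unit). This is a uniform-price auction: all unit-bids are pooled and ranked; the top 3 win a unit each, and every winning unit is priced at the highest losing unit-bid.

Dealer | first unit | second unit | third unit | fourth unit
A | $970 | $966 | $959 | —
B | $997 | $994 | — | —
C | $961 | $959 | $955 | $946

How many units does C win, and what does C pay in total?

Pooled unit-bids ranked (top 3): 997 (B-1), 994 (B-2), 970 (A-1)
The (k+1)-th unit-bid is $966.
C wins 0 unit(s) at $966 each.

C: 0 units, pays $0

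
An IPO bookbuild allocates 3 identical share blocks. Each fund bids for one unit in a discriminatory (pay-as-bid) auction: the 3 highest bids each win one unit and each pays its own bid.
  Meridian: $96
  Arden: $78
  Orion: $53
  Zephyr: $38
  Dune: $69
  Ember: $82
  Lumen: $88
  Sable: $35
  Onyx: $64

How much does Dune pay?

Dune pays $0

Bids ranked high→low: 96 (Meridian), 88 (Lumen), 82 (Ember), 78 (Arden), 69 (Dune), …
Top 3: Meridian, Lumen, Ember.
Dune does not win → $0.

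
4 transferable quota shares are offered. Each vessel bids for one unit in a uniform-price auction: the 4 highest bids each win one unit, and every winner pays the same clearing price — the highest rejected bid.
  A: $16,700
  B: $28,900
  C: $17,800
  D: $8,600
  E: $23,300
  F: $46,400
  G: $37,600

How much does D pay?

D pays $0

Sorting: 46,400 (F), 37,600 (G), 28,900 (B), 23,300 (E), 17,800 (C), 16,700 (A), …
The 4 highest are F, G, B, E.
First losing bid is C's $17,800, which sets the uniform price.
D does not win → pays $0.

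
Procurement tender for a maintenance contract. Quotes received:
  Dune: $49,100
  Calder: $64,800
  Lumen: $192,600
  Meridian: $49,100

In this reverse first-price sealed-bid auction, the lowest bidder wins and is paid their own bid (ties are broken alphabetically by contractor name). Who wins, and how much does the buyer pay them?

Dune is paid $49,100

Reverse first-price sealed-bid auction: the lowest bidder wins and is paid their own bid.
Bids ranked: 49,100 (Dune) < 49,100 (Meridian) < 64,800 (Calder) < 192,600 (Lumen)
Tie at $49,100 → Dune wins by tie-break.
First-price: Dune is paid what they bid, $49,100.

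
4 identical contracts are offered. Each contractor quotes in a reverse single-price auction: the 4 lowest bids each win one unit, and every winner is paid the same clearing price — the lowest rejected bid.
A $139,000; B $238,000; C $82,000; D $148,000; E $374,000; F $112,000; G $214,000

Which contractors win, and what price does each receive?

C, F, A, D; each is paid $214,000

Ordering the bids: 82,000 (C), 112,000 (F), 139,000 (A), 148,000 (D), 214,000 (G), 238,000 (B), …
Winners (4 units): C, F, A, D.
Lowest unsuccessful bid: $214,000 → clearing price.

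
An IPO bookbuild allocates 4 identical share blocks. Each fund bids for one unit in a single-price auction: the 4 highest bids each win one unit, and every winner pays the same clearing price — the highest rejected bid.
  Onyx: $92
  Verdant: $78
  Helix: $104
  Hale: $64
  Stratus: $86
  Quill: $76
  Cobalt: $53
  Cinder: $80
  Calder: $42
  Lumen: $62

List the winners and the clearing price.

Helix, Onyx, Stratus, Cinder; each pays $78

Sorting: 104 (Helix), 92 (Onyx), 86 (Stratus), 80 (Cinder), 78 (Verdant), 76 (Quill), …
The 4 highest are Helix, Onyx, Stratus, Cinder.
First losing bid is Verdant's $78, which sets the uniform price.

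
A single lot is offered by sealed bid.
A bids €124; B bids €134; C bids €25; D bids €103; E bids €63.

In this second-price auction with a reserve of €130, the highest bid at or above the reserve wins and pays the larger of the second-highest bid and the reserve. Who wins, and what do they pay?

B pays €130

Rule: the highest bid at or above the reserve wins and pays the larger of the second-highest bid and the reserve.
Sorting bids: 134 (B) > 124 (A) > 103 (D) > 63 (E) > 25 (C)
Highest eligible bid: B at €134.
max(second-highest €124, reserve €130) = €130.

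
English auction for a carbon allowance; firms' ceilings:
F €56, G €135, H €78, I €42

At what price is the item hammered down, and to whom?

G wins at €78

Limits ranked: 135 (G) > 78 (H) > 56 (F) > 42 (I)
Once the price passes €78, only G is left; the hammer falls at H's limit of €78.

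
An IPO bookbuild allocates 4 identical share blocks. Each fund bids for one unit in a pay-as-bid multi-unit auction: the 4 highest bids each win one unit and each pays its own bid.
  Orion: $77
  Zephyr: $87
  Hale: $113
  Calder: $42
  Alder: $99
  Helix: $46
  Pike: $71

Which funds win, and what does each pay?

Sorting: 113 (Hale), 99 (Alder), 87 (Zephyr), 77 (Orion), 71 (Pike), 46 (Helix), …
Winners (4 units): Hale, Alder, Zephyr, Orion.
Each winner pays its own bid: Hale $113, Alder $99, Zephyr $87, Orion $77.

Hale $113, Alder $99, Zephyr $87, Orion $77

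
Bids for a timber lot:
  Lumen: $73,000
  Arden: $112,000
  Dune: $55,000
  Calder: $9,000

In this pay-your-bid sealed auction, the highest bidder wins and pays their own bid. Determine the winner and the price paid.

Arden pays $112,000

Pay-your-bid sealed auction: the highest bidder wins and pays their own bid.
Bids in order: 112,000 (Arden) > 73,000 (Lumen) > 55,000 (Dune) > 9,000 (Calder)
Arden has the highest bid and pays exactly that: $112,000.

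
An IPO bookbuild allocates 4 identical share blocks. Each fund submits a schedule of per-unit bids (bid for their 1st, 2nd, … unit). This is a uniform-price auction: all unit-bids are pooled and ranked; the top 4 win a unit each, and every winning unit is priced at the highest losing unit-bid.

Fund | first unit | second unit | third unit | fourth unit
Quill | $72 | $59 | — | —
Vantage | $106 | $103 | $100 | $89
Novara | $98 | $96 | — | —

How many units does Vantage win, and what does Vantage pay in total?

Vantage: 3 units, pays $288

All unit-bids, highest first — top 4: 106 (Vantage-1), 103 (Vantage-2), 100 (Vantage-3), 98 (Novara-1)
The (k+1)-th unit-bid is $96.
Vantage wins 3 unit(s) at $96 each.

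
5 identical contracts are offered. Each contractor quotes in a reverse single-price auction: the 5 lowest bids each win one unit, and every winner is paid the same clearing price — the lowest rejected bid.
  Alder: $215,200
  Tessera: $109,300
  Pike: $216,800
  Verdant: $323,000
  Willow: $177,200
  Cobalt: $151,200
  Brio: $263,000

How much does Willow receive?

Willow is paid $263,000

Bids ranked low→high: 109,300 (Tessera), 151,200 (Cobalt), 177,200 (Willow), 215,200 (Alder), 216,800 (Pike), 263,000 (Brio), 323,000 (Verdant)
The 5 lowest are Tessera, Cobalt, Willow, Alder, Pike.
Lowest unsuccessful bid: $263,000 → clearing price.
Willow wins → is paid $263,000.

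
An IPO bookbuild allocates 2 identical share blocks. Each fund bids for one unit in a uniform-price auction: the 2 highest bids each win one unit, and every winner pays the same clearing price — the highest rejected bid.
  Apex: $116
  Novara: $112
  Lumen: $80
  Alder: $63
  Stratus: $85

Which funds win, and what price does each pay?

Ordering the bids: 116 (Apex), 112 (Novara), 85 (Stratus), 80 (Lumen), …
Top 2: Apex, Novara.
Clearing price = highest rejected bid = $85.

Apex, Novara; each pays $85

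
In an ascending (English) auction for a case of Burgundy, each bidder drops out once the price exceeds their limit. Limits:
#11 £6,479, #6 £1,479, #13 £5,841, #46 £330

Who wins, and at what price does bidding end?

Rule: the price rises until one bidder remains; the winner pays the price at which the last rival dropped out.
Limits in order: 6,479 (#11) > 5,841 (#13) > 1,479 (#6) > 330 (#46)
#13 is the last rival to drop out, at £5,841; #11 remains and wins at that price.

#11 wins at £5,841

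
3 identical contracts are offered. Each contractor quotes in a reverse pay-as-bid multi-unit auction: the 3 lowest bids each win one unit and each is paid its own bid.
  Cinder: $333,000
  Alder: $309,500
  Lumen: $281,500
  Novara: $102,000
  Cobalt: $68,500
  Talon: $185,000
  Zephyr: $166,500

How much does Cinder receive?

Cinder is paid $0

Sorting: 68,500 (Cobalt), 102,000 (Novara), 166,500 (Zephyr), 185,000 (Talon), 281,500 (Lumen), …
The 3 lowest are Cobalt, Novara, Zephyr.
Cinder does not win → $0.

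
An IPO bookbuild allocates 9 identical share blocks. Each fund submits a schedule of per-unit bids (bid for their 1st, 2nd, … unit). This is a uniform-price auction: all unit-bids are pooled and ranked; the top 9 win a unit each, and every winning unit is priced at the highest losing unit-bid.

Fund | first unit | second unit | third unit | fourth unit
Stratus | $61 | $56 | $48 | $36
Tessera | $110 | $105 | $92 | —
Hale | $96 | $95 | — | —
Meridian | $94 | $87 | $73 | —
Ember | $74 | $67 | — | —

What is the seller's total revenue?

Merging the schedules and taking the best 9: 110 (Tessera-1), 105 (Tessera-2), 96 (Hale-1), 95 (Hale-2), 94 (Meridian-1), 92 (Tessera-3), 87 (Meridian-2), 74 (Ember-1), 73 (Meridian-3)
First bid not allocated: $67.
Allocation: Ember 1, Hale 2, Meridian 3, Tessera 3. Every unit priced at $67.
Revenue = 9 × 67 = $603.

Total revenue: $603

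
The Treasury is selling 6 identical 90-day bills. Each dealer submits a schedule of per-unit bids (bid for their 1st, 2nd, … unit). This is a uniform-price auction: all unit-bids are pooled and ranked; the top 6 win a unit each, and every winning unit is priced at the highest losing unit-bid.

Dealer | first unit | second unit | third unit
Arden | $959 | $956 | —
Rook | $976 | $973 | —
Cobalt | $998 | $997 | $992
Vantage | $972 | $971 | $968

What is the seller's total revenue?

Merging the schedules and taking the best 6: 998 (Cobalt-1), 997 (Cobalt-2), 992 (Cobalt-3), 976 (Rook-1), 973 (Rook-2), 972 (Vantage-1)
Highest rejected unit-bid = $971.
Allocation: Cobalt 3, Rook 2, Vantage 1. Every unit priced at $971.
Revenue = 6 × 971 = $5,826.

Total revenue: $5,826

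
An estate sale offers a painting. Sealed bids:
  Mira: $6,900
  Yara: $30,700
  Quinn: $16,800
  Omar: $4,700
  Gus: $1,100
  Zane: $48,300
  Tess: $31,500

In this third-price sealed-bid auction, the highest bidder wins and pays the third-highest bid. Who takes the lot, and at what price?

Zane pays $30,700

Third-price sealed-bid auction: the highest bidder wins and pays the third-highest bid.
Bids ranked: 48,300 (Zane) > 31,500 (Tess) > 30,700 (Yara) > 16,800 (Quinn) > 6,900 (Mira) > 4,700 (Omar) > …
Zane wins; payment is bid #3 in the ranking = $30,700.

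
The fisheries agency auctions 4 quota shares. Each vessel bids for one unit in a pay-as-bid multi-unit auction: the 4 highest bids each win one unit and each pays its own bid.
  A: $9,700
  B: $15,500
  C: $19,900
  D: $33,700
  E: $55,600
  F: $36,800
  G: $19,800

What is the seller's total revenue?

Sorting: 55,600 (E), 36,800 (F), 33,700 (D), 19,900 (C), 19,800 (G), 15,500 (B), …
Winners (4 units): E, F, D, C.
Total revenue = 55,600 + 36,800 + 33,700 + 19,900 = $146,000.

Total revenue: $146,000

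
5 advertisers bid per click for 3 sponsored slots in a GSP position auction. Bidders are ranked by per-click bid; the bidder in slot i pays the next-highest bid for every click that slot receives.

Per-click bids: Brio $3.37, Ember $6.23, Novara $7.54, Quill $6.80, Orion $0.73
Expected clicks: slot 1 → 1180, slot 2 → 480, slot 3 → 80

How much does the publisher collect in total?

Total revenue: $11284.00

Per-click bids in order: $7.54 (Novara) > $6.80 (Quill) > $6.23 (Ember) > $3.37 (Brio) > …
Slot 1: Novara pays $6.80 × 1180 = $8024.00
Slot 2: Quill pays $6.23 × 480 = $2990.40
Slot 3: Ember pays $3.37 × 80 = $269.60
Total = $11284.00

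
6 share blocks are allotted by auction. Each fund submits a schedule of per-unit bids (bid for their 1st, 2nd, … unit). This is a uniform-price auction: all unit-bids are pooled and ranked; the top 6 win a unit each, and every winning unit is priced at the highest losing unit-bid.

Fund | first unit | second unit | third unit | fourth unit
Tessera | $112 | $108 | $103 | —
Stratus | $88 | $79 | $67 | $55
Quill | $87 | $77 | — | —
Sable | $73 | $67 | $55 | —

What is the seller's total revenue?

Total revenue: $462

Pooled unit-bids ranked (top 6): 112 (Tessera-1), 108 (Tessera-2), 103 (Tessera-3), 88 (Stratus-1), 87 (Quill-1), 79 (Stratus-2)
The (k+1)-th unit-bid is $77.
Allocation: Quill 1, Stratus 2, Tessera 3. Every unit priced at $77.
Revenue = 6 × 77 = $462.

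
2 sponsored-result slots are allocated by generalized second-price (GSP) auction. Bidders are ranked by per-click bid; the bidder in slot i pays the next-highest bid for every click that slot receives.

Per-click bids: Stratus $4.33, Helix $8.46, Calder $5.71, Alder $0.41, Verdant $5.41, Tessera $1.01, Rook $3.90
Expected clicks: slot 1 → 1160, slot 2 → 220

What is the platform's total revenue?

Total revenue: $7813.80

Ranked by bid: $8.46 (Helix) > $5.71 (Calder) > $5.41 (Verdant) > …
Slot 1: Helix pays $5.71 × 1160 = $6623.60
Slot 2: Calder pays $5.41 × 220 = $1190.20
Total = $7813.80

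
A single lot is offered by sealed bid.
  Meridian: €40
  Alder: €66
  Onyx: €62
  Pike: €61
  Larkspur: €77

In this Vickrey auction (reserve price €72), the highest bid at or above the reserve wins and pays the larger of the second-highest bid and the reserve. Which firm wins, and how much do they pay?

Rule: the highest bid at or above the reserve wins and pays the larger of the second-highest bid and the reserve.
Sorting bids: 77 (Larkspur) > 66 (Alder) > 62 (Onyx) > 61 (Pike) > 40 (Meridian)
Larkspur has the top bid at or above the reserve (€77).
max(second-highest €66, reserve €72) = €72.

Larkspur pays €72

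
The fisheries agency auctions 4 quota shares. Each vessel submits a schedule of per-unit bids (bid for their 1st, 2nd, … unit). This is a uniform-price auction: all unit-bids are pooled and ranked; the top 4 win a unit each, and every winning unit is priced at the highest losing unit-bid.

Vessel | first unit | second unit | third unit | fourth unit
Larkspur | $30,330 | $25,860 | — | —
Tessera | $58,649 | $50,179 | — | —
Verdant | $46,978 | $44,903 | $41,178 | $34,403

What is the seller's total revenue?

Merging the schedules and taking the best 4: 58,649 (Tessera-1), 50,179 (Tessera-2), 46,978 (Verdant-1), 44,903 (Verdant-2)
Highest rejected unit-bid = $41,178.
Allocation: Tessera 2, Verdant 2. Every unit priced at $41,178.
Revenue = 4 × 41,178 = $164,712.

Total revenue: $164,712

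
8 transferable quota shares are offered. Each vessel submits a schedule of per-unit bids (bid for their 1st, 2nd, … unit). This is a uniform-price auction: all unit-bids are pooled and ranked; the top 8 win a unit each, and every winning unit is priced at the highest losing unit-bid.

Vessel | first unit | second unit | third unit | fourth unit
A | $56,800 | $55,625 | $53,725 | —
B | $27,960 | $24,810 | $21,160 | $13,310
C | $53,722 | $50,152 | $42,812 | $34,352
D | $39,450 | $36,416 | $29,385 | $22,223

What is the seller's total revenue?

Merging the schedules and taking the best 8: 56,800 (A-1), 55,625 (A-2), 53,725 (A-3), 53,722 (C-1), 50,152 (C-2), 42,812 (C-3), 39,450 (D-1), 36,416 (D-2)
First bid not allocated: $34,352.
Allocation: A 3, C 3, D 2. Every unit priced at $34,352.
Revenue = 8 × 34,352 = $274,816.

Total revenue: $274,816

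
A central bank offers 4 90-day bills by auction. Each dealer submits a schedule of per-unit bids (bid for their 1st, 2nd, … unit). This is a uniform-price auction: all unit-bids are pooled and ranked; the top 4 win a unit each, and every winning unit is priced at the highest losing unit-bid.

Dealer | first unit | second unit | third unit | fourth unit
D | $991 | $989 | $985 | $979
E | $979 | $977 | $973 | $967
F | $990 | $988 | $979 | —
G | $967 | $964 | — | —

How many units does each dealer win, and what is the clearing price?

D 2, F 2; clearing price $985

Pooled unit-bids ranked (top 4): 991 (D-1), 990 (F-1), 989 (D-2), 988 (F-2)
Highest rejected unit-bid = $985.
Allocation: D 2, F 2.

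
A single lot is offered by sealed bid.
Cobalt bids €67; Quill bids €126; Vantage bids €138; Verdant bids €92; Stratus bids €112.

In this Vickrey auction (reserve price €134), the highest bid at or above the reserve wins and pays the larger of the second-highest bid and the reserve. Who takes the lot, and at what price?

Bids in order: 138 (Vantage) > 126 (Quill) > 112 (Stratus) > 92 (Verdant) > 67 (Cobalt)
Vantage has the top bid at or above the reserve (€138).
max(second-highest €126, reserve €134) = €134.

Vantage pays €134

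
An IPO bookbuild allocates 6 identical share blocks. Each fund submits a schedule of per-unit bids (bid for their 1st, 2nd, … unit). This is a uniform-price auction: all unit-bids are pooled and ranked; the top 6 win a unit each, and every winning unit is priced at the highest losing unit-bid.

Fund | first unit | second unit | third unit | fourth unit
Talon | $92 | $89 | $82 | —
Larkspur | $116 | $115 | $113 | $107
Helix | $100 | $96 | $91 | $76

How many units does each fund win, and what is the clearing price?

Helix 2, Larkspur 4; clearing price $92

Pooled unit-bids ranked (top 6): 116 (Larkspur-1), 115 (Larkspur-2), 113 (Larkspur-3), 107 (Larkspur-4), 100 (Helix-1), 96 (Helix-2)
First bid not allocated: $92.
Allocation: Helix 2, Larkspur 4.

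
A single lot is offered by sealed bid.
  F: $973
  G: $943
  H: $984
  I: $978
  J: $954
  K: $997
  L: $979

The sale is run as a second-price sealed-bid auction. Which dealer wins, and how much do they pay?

K pays $984

Second-price sealed-bid auction: the highest bidder wins and pays the second-highest bid.
Bids in order: 997 (K) > 984 (H) > 979 (L) > 978 (I) > 973 (F) > 954 (J) > …
K is highest; pays the second-highest bid, $984.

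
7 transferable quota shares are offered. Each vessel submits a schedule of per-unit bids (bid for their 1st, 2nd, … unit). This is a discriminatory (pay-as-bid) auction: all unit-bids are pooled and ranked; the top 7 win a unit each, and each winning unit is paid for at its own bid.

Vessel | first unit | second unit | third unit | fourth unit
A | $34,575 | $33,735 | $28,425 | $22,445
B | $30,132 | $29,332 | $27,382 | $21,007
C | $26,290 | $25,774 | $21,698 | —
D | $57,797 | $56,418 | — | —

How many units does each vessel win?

Merging the schedules and taking the best 7: 57,797 (D-1), 56,418 (D-2), 34,575 (A-1), 33,735 (A-2), 30,132 (B-1), 29,332 (B-2), 28,425 (A-3)
Next rejected bid: $27,382 (not a price — pay-as-bid).
Allocation: A 3, B 2, D 2.

A 3, B 2, D 2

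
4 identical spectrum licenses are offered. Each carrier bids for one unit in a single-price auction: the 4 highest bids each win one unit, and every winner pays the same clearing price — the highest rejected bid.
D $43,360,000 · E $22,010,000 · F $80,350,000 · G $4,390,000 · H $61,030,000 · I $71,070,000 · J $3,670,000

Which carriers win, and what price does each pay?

Bids ranked high→low: 80,350,000 (F), 71,070,000 (I), 61,030,000 (H), 43,360,000 (D), 22,010,000 (E), 4,390,000 (G), …
Top 4: F, I, H, D.
Highest unsuccessful bid: $22,010,000 → clearing price.

F, I, H, D; each pays $22,010,000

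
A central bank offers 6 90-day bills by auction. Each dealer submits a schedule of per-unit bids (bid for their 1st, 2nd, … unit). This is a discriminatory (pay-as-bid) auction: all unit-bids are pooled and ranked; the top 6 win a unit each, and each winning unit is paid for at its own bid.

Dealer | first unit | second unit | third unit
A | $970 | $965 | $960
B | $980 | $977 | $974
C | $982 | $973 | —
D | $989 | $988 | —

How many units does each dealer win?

Merging the schedules and taking the best 6: 989 (D-1), 988 (D-2), 982 (C-1), 980 (B-1), 977 (B-2), 974 (B-3)
Next rejected bid: $973 (not a price — pay-as-bid).
Allocation: B 3, C 1, D 2.

B 3, C 1, D 2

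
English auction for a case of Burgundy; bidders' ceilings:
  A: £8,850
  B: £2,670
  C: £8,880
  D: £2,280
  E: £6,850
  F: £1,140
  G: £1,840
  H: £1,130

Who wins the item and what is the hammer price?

Sorting limits: 8,880 (C) > 8,850 (A) > 6,850 (E) > 2,670 (B) > 2,280 (D) > 1,840 (G) > …
A is the last rival to drop out, at £8,850; C remains and wins at that price.

C wins at £8,850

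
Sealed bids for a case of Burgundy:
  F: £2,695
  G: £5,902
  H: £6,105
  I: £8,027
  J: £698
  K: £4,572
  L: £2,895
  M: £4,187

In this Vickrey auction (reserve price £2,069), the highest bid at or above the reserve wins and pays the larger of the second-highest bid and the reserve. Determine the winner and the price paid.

Rule: the highest bid at or above the reserve wins and pays the larger of the second-highest bid and the reserve.
Bids in order: 8,027 (I) > 6,105 (H) > 5,902 (G) > 4,572 (K) > 4,187 (M) > 2,895 (L) > …
I has the top bid at or above the reserve (£8,027).
Second-highest bid £6,105 exceeds the reserve £2,069 → payment £6,105.

I pays £6,105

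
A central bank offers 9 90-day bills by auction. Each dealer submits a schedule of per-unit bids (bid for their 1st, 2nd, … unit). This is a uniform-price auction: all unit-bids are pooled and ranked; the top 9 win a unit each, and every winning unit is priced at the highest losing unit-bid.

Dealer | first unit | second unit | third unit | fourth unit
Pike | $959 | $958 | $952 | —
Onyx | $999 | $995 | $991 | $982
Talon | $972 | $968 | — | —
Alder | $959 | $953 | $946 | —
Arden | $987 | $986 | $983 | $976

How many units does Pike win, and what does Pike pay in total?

All unit-bids, highest first — top 9: 999 (Onyx-1), 995 (Onyx-2), 991 (Onyx-3), 987 (Arden-1), 986 (Arden-2), 983 (Arden-3), 982 (Onyx-4), 976 (Arden-4), 972 (Talon-1)
First bid not allocated: $968.
Pike wins 0 unit(s) at $968 each.

Pike: 0 units, pays $0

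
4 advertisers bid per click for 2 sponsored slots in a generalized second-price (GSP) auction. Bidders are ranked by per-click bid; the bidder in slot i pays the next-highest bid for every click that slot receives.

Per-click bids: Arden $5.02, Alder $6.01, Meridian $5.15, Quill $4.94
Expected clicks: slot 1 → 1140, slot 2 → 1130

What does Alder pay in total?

Per-click bids in order: $6.01 (Alder) > $5.15 (Meridian) > $5.02 (Arden) > …
Alder holds slot 1 → pays next bid $5.15 × 1140 clicks = $5871.00.

Alder pays $5871.00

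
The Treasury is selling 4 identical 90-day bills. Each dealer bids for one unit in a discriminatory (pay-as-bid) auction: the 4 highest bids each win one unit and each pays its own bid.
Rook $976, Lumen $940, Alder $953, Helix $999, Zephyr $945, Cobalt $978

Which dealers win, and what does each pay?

Helix $999, Cobalt $978, Rook $976, Alder $953

Sorting: 999 (Helix), 978 (Cobalt), 976 (Rook), 953 (Alder), 945 (Zephyr), 940 (Lumen)
Top 4: Helix, Cobalt, Rook, Alder.
Each winner pays its own bid: Helix $999, Cobalt $978, Rook $976, Alder $953.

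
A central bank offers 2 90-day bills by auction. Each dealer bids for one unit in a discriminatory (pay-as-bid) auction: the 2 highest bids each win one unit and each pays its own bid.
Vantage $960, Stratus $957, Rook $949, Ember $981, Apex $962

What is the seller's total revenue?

Sorting: 981 (Ember), 962 (Apex), 960 (Vantage), 957 (Stratus), …
Top 2: Ember, Apex.
Total revenue = 981 + 962 = $1,943.

Total revenue: $1,943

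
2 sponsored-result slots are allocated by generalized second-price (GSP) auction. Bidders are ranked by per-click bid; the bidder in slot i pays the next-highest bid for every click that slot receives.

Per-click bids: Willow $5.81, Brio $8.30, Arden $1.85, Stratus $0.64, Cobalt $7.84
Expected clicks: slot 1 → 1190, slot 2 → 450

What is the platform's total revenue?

Total revenue: $11944.10

Sorting advertisers: $8.30 (Brio) > $7.84 (Cobalt) > $5.81 (Willow) > …
Slot 1: Brio pays $7.84 × 1190 = $9329.60
Slot 2: Cobalt pays $5.81 × 450 = $2614.50
Total = $11944.10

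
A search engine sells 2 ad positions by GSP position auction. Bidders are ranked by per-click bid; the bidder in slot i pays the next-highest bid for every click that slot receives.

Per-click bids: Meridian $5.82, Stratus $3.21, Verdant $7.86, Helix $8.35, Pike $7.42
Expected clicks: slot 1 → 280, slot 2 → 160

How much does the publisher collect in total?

Total revenue: $3388.00

Sorting advertisers: $8.35 (Helix) > $7.86 (Verdant) > $7.42 (Pike) > …
Slot 1: Helix pays $7.86 × 280 = $2200.80
Slot 2: Verdant pays $7.42 × 160 = $1187.20
Total = $3388.00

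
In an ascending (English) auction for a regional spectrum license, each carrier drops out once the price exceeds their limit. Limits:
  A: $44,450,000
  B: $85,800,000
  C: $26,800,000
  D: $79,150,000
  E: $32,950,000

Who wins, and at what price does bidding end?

Sorting limits: 85,800,000 (B) > 79,150,000 (D) > 44,450,000 (A) > 32,950,000 (E) > 26,800,000 (C)
D is the last rival to drop out, at $79,150,000; B remains and wins at that price.

B wins at $79,150,000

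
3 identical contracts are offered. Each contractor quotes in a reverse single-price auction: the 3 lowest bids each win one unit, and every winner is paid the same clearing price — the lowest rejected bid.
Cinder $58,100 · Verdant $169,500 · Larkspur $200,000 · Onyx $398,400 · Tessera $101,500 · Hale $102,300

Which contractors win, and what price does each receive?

Cinder, Tessera, Hale; each is paid $169,500

Ordering the bids: 58,100 (Cinder), 101,500 (Tessera), 102,300 (Hale), 169,500 (Verdant), 200,000 (Larkspur), …
Winners (3 units): Cinder, Tessera, Hale.
Lowest unsuccessful bid: $169,500 → clearing price.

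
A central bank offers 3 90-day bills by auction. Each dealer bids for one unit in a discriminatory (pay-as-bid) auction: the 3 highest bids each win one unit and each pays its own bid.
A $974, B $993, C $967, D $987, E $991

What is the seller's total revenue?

Bids ranked high→low: 993 (B), 991 (E), 987 (D), 974 (A), 967 (C)
The 3 highest are B, E, D.
Total revenue = 993 + 991 + 987 = $2,971.

Total revenue: $2,971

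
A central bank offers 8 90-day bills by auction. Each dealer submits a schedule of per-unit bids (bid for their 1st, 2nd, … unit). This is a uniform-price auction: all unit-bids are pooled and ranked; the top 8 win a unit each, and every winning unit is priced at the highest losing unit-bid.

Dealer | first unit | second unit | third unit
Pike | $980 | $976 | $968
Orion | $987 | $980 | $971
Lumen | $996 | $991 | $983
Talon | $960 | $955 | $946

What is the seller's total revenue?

Merging the schedules and taking the best 8: 996 (Lumen-1), 991 (Lumen-2), 987 (Orion-1), 983 (Lumen-3), 980 (Pike-1), 980 (Orion-2), 976 (Pike-2), 971 (Orion-3)
The (k+1)-th unit-bid is $968.
Allocation: Lumen 3, Orion 3, Pike 2. Every unit priced at $968.
Revenue = 8 × 968 = $7,744.

Total revenue: $7,744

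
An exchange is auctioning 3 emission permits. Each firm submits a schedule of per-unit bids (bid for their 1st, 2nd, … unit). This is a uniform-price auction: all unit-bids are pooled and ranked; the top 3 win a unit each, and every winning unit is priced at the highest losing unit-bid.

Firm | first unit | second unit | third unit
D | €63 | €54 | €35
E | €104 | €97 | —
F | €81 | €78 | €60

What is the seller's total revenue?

All unit-bids, highest first — top 3: 104 (E-1), 97 (E-2), 81 (F-1)
First bid not allocated: €78.
Allocation: E 2, F 1. Every unit priced at €78.
Revenue = 3 × 78 = €234.

Total revenue: €234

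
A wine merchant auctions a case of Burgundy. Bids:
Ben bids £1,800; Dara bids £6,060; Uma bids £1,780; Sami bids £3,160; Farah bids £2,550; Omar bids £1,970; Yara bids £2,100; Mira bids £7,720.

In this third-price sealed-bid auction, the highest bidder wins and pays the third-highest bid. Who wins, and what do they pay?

Sorting bids: 7,720 (Mira) > 6,060 (Dara) > 3,160 (Sami) > 2,550 (Farah) > 2,100 (Yara) > 1,970 (Omar) > …
Mira is highest; pays the third-highest bid, £3,160.

Mira pays £3,160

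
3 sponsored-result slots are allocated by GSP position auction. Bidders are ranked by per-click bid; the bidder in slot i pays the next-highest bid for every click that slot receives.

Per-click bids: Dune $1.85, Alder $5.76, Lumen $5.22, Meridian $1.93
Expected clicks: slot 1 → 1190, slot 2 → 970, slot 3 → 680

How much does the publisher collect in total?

Ranked by bid: $5.76 (Alder) > $5.22 (Lumen) > $1.93 (Meridian) > $1.85 (Dune)
Slot 1: Alder pays $5.22 × 1190 = $6211.80
Slot 2: Lumen pays $1.93 × 970 = $1872.10
Slot 3: Meridian pays $1.85 × 680 = $1258.00
Total = $9341.90

Total revenue: $9341.90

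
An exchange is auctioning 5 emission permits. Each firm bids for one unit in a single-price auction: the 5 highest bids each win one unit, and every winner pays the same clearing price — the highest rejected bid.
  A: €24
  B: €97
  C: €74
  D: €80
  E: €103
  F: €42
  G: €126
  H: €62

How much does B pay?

Sorting: 126 (G), 103 (E), 97 (B), 80 (D), 74 (C), 62 (H), 42 (F), …
Top 5: G, E, B, D, C.
Highest unsuccessful bid: €62 → clearing price.
B wins → pays €62.

B pays €62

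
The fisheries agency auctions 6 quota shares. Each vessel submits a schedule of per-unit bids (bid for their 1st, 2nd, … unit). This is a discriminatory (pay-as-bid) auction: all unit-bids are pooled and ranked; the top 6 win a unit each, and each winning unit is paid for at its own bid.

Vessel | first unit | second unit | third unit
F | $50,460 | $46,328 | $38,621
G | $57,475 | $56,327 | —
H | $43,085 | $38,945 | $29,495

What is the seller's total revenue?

All unit-bids, highest first — top 6: 57,475 (G-1), 56,327 (G-2), 50,460 (F-1), 46,328 (F-2), 43,085 (H-1), 38,945 (H-2)
Next rejected bid: $38,621 (not a price — pay-as-bid).
Each winning unit pays its own bid.
Revenue = 57,475 + 56,327 + 50,460 + 46,328 + 43,085 + 38,945 = $292,620.

Total revenue: $292,620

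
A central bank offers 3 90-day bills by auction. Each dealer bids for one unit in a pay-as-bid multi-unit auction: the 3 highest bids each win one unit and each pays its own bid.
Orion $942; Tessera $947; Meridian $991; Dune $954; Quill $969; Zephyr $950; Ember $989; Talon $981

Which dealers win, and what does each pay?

Sorting: 991 (Meridian), 989 (Ember), 981 (Talon), 969 (Quill), 954 (Dune), …
The 3 highest are Meridian, Ember, Talon.
Each winner pays its own bid: Meridian $991, Ember $989, Talon $981.

Meridian $991, Ember $989, Talon $981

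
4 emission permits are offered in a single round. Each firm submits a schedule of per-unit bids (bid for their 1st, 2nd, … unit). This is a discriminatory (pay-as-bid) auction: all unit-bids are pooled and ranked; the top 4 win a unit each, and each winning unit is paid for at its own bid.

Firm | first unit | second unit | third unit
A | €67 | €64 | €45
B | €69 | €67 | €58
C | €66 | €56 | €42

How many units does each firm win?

Merging the schedules and taking the best 4: 69 (B-1), 67 (A-1), 67 (B-2), 66 (C-1)
Next rejected bid: €64 (not a price — pay-as-bid).
Allocation: A 1, B 2, C 1.

A 1, B 2, C 1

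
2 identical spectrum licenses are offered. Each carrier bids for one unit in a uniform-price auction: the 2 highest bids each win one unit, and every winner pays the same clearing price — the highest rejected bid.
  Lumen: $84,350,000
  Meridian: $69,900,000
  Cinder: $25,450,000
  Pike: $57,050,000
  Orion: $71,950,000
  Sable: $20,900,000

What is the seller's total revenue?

Sorting: 84,350,000 (Lumen), 71,950,000 (Orion), 69,900,000 (Meridian), 57,050,000 (Pike), …
The 2 highest are Lumen, Orion.
Highest unsuccessful bid: $69,900,000 → clearing price.
Total revenue = 2 × $69,900,000 = $139,800,000.

Total revenue: $139,800,000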